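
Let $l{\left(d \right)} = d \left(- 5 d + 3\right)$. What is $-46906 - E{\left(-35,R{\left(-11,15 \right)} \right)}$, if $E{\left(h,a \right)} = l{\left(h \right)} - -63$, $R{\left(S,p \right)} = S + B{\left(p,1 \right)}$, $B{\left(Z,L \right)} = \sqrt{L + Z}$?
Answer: $-40739$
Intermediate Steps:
$l{\left(d \right)} = d \left(3 - 5 d\right)$
$R{\left(S,p \right)} = S + \sqrt{1 + p}$
$E{\left(h,a \right)} = 63 + h \left(3 - 5 h\right)$ ($E{\left(h,a \right)} = h \left(3 - 5 h\right) - -63 = h \left(3 - 5 h\right) + 63 = 63 + h \left(3 - 5 h\right)$)
$-46906 - E{\left(-35,R{\left(-11,15 \right)} \right)} = -46906 - \left(63 - - 35 \left(-3 + 5 \left(-35\right)\right)\right) = -46906 - \left(63 - - 35 \left(-3 - 175\right)\right) = -46906 - \left(63 - \left(-35\right) \left(-178\right)\right) = -46906 - \left(63 - 6230\right) = -46906 - -6167 = -46906 + 6167 = -40739$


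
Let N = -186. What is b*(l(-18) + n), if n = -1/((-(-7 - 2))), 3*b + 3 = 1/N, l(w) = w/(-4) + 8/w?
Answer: -39689/10044 ≈ -3.9515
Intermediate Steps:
l(w) = 8/w - w/4 (l(w) = w*(-¼) + 8/w = -w/4 + 8/w = 8/w - w/4)
b = -559/558 (b = -1 + (⅓)/(-186) = -1 + (⅓)*(-1/186) = -1 - 1/558 = -559/558 ≈ -1.0018)
n = -⅑ (n = -1/((-1*(-9))) = -1/9 = -1*⅑ = -⅑ ≈ -0.11111)
b*(l(-18) + n) = -559*((8/(-18) - ¼*(-18)) - ⅑)/558 = -559*((8*(-1/18) + 9/2) - ⅑)/558 = -559*((-4/9 + 9/2) - ⅑)/558 = -559*(73/18 - ⅑)/558 = -559/558*71/18 = -39689/10044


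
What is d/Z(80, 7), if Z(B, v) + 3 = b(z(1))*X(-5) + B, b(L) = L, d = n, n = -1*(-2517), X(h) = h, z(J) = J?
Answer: 839/24 ≈ 34.958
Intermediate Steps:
n = 2517
d = 2517
Z(B, v) = -8 + B (Z(B, v) = -3 + (1*(-5) + B) = -3 + (-5 + B) = -8 + B)
d/Z(80, 7) = 2517/(-8 + 80) = 2517/72 = 2517*(1/72) = 839/24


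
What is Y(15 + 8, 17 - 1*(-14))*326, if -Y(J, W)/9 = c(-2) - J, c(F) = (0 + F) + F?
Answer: 79218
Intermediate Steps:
c(F) = 2*F (c(F) = F + F = 2*F)
Y(J, W) = 36 + 9*J (Y(J, W) = -9*(2*(-2) - J) = -9*(-4 - J) = 36 + 9*J)
Y(15 + 8, 17 - 1*(-14))*326 = (36 + 9*(15 + 8))*326 = (36 + 9*23)*326 = (36 + 207)*326 = 243*326 = 79218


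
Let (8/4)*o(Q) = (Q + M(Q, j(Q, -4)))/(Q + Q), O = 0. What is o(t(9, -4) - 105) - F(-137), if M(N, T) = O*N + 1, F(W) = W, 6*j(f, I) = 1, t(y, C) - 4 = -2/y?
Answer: 250065/1822 ≈ 137.25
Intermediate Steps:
t(y, C) = 4 - 2/y
j(f, I) = 1/6 (j(f, I) = (1/6)*1 = 1/6)
M(N, T) = 1 (M(N, T) = 0*N + 1 = 0 + 1 = 1)
o(Q) = (1 + Q)/(4*Q) (o(Q) = ((Q + 1)/(Q + Q))/2 = ((1 + Q)/((2*Q)))/2 = ((1 + Q)*(1/(2*Q)))/2 = ((1 + Q)/(2*Q))/2 = (1 + Q)/(4*Q))
o(t(9, -4) - 105) - F(-137) = (1 + ((4 - 2/9) - 105))/(4*((4 - 2/9) - 105)) - 1*(-137) = (1 + ((4 - 2*1/9) - 105))/(4*((4 - 2*1/9) - 105)) + 137 = (1 + ((4 - 2/9) - 105))/(4*((4 - 2/9) - 105)) + 137 = (1 + (34/9 - 105))/(4*(34/9 - 105)) + 137 = (1 - 911/9)/(4*(-911/9)) + 137 = (1/4)*(-9/911)*(-902/9) + 137 = 451/1822 + 137 = 250065/1822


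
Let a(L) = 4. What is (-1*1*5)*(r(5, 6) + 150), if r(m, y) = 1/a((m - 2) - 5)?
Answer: -3005/4 ≈ -751.25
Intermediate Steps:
r(m, y) = 1/4
(-1*1*5)*(r(5, 6) + 150) = (-1*1*5)*(1/4 + 150) = -1*5*(601/4) = -5*601/4 = -3005/4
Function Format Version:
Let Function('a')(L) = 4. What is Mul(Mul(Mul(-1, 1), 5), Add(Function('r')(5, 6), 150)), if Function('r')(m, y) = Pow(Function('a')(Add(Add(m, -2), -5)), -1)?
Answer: Rational(-3005, 4) ≈ -751.25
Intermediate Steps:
Function('r')(m, y) = Rational(1, 4) (Function('r')(m, y) = Pow(4, -1) = Rational(1, 4))
Mul(Mul(Mul(-1, 1), 5), Add(Function('r')(5, 6), 150)) = Mul(Mul(Mul(-1, 1), 5), Add(Rational(1, 4), 150)) = Mul(Mul(-1, 5), Rational(601, 4)) = Mul(-5, Rational(601, 4)) = Rational(-3005, 4)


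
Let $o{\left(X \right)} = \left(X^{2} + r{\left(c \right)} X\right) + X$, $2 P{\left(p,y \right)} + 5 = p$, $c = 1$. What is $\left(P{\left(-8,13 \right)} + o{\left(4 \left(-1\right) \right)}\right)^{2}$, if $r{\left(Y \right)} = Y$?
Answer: $\frac{9}{4} \approx 2.25$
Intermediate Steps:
$P{\left(p,y \right)} = - \frac{5}{2} + \frac{p}{2}$
$o{\left(X \right)} = X^{2} + 2 X$ ($o{\left(X \right)} = \left(X^{2} + 1 X\right) + X = \left(X^{2} + X\right) + X = \left(X + X^{2}\right) + X = X^{2} + 2 X$)
$\left(P{\left(-8,13 \right)} + o{\left(4 \left(-1\right) \right)}\right)^{2} = \left(\left(- \frac{5}{2} + \frac{1}{2} \left(-8\right)\right) + 4 \left(-1\right) \left(2 + 4 \left(-1\right)\right)\right)^{2} = \left(\left(- \frac{5}{2} - 4\right) - 4 \left(2 - 4\right)\right)^{2} = \left(- \frac{13}{2} - -8\right)^{2} = \left(- \frac{13}{2} + 8\right)^{2} = \left(\frac{3}{2}\right)^{2} = \frac{9}{4}$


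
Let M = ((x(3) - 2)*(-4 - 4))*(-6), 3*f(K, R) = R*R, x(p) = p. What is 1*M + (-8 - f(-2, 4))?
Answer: 104/3 ≈ 34.667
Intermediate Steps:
f(K, R) = R²/3 (f(K, R) = (R*R)/3 = R²/3)
M = 48 (M = ((3 - 2)*(-4 - 4))*(-6) = (1*(-8))*(-6) = -8*(-6) = 48)
1*M + (-8 - f(-2, 4)) = 1*48 + (-8 - 4²/3) = 48 + (-8 - 16/3) = 48 - 40/3 = 104/3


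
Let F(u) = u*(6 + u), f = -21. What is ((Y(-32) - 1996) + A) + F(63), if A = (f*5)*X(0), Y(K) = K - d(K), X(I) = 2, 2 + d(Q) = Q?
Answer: 2143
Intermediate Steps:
d(Q) = -2 + Q
Y(K) = 2 (Y(K) = K - (-2 + K) = K + (2 - K) = 2)
A = -210 (A = -21*5*2 = -105*2 = -210)
((Y(-32) - 1996) + A) + F(63) = ((2 - 1996) - 210) + 63*(6 + 63) = (-1994 - 210) + 63*69 = -2204 + 4347 = 2143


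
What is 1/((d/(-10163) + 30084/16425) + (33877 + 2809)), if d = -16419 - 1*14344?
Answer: 55642425/2041568345539 ≈ 2.7255e-5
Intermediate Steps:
d = -30763 (d = -16419 - 14344 = -30763)
1/((d/(-10163) + 30084/16425) + (33877 + 2809)) = 1/((-30763/(-10163) + 30084/16425) + (33877 + 2809)) = 1/((-30763*(-1/10163) + 30084*(1/16425)) + 36686) = 1/((30763/10163 + 10028/5475) + 36686) = 1/(270341989/55642425 + 36686) = 1/(2041568345539/55642425) = 55642425/2041568345539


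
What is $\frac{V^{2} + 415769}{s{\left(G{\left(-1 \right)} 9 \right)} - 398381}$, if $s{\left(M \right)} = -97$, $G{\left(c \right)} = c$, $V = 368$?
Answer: $- \frac{183731}{132826} \approx -1.3832$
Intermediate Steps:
$\frac{V^{2} + 415769}{s{\left(G{\left(-1 \right)} 9 \right)} - 398381} = \frac{368^{2} + 415769}{-97 - 398381} = \frac{135424 + 415769}{-398478} = 551193 \left(- \frac{1}{398478}\right) = - \frac{183731}{132826}$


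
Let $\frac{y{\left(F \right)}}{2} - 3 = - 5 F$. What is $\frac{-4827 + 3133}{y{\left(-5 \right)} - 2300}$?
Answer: $\frac{77}{102} \approx 0.7549$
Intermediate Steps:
$y{\left(F \right)} = 6 - 10 F$ ($y{\left(F \right)} = 6 + 2 \left(- 5 F\right) = 6 - 10 F$)
$\frac{-4827 + 3133}{y{\left(-5 \right)} - 2300} = \frac{-4827 + 3133}{\left(6 - -50\right) - 2300} = - \frac{1694}{\left(6 + 50\right) - 2300} = - \frac{1694}{56 - 2300} = - \frac{1694}{-2244} = \left(-1694\right) \left(- \frac{1}{2244}\right) = \frac{77}{102}$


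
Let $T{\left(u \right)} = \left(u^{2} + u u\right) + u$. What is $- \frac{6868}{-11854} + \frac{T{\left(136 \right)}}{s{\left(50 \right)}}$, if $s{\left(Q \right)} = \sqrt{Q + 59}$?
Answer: $\frac{3434}{5927} + \frac{37128 \sqrt{109}}{109} \approx 3556.8$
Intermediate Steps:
$T{\left(u \right)} = u + 2 u^{2}$ ($T{\left(u \right)} = \left(u^{2} + u^{2}\right) + u = 2 u^{2} + u = u + 2 u^{2}$)
$s{\left(Q \right)} = \sqrt{59 + Q}$
$- \frac{6868}{-11854} + \frac{T{\left(136 \right)}}{s{\left(50 \right)}} = - \frac{6868}{-11854} + \frac{136 \left(1 + 2 \cdot 136\right)}{\sqrt{59 + 50}} = \left(-6868\right) \left(- \frac{1}{11854}\right) + \frac{136 \left(1 + 272\right)}{\sqrt{109}} = \frac{3434}{5927} + 136 \cdot 273 \frac{\sqrt{109}}{109} = \frac{3434}{5927} + 37128 \frac{\sqrt{109}}{109} = \frac{3434}{5927} + \frac{37128 \sqrt{109}}{109}$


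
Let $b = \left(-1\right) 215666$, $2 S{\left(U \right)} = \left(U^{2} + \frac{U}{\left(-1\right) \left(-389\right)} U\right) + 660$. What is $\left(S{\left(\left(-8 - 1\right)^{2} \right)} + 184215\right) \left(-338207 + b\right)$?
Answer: $- \frac{40470060040200}{389} \approx -1.0404 \cdot 10^{11}$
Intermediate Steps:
$S{\left(U \right)} = 330 + \frac{195 U^{2}}{389}$ ($S{\left(U \right)} = \frac{\left(U^{2} + \frac{U}{\left(-1\right) \left(-389\right)} U\right) + 660}{2} = \frac{\left(U^{2} + \frac{U}{389} U\right) + 660}{2} = \frac{\left(U^{2} + \frac{U^{2}}{389}\right) + 660}{2} = \frac{\frac{390 U^{2}}{389} + 660}{2} = \frac{660 + \frac{390 U^{2}}{389}}{2} = 330 + \frac{195 U^{2}}{389}$)
$b = -215666$
$\left(S{\left(\left(-8 - 1\right)^{2} \right)} + 184215\right) \left(-338207 + b\right) = \left(\left(330 + \frac{195 \left(\left(-8 - 1\right)^{2}\right)^{2}}{389}\right) + 184215\right) \left(-338207 - 215666\right) = \left(\left(330 + \frac{195 \left(\left(-9\right)^{2}\right)^{2}}{389}\right) + 184215\right) \left(-553873\right) = \left(\left(330 + \frac{195 \cdot 81^{2}}{389}\right) + 184215\right) \left(-553873\right) = \left(\left(330 + \frac{195}{389} \cdot 6561\right) + 184215\right) \left(-553873\right) = \left(\left(330 + \frac{1279395}{389}\right) + 184215\right) \left(-553873\right) = \left(\frac{1407765}{389} + 184215\right) \left(-553873\right) = \frac{73067400}{389} \left(-553873\right) = - \frac{40470060040200}{389}$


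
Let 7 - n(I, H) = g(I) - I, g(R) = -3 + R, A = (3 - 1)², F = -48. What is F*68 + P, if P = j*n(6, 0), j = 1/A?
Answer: -6523/2 ≈ -3261.5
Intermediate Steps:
A = 4 (A = 2² = 4)
j = ¼ (j = 1/4 = ¼ ≈ 0.25000)
n(I, H) = 10 (n(I, H) = 7 - ((-3 + I) - I) = 7 - 1*(-3) = 7 + 3 = 10)
P = 5/2 (P = (¼)*10 = 5/2 ≈ 2.5000)
F*68 + P = -48*68 + 5/2 = -3264 + 5/2 = -6523/2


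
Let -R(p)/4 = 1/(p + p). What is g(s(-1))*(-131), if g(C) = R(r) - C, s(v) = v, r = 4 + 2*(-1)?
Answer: 0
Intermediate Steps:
r = 2 (r = 4 - 2 = 2)
R(p) = -2/p (R(p) = -4/(p + p) = -4*1/(2*p) = -2/p)
g(C) = -1 - C (g(C) = -2/2 - C = -2*1/2 - C = -1 - C)
g(s(-1))*(-131) = (-1 - 1*(-1))*(-131) = (-1 + 1)*(-131) = 0*(-131) = 0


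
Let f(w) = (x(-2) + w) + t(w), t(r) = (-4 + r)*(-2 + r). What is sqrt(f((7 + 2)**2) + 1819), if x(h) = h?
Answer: sqrt(7981) ≈ 89.336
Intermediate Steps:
f(w) = 6 + w**2 - 5*w (f(w) = (-2 + w) + (8 + w**2 - 6*w) = 6 + w**2 - 5*w)
sqrt(f((7 + 2)**2) + 1819) = sqrt((6 + ((7 + 2)**2)**2 - 5*(7 + 2)**2) + 1819) = sqrt((6 + (9**2)**2 - 5*9**2) + 1819) = sqrt((6 + 81**2 - 5*81) + 1819) = sqrt((6 + 6561 - 405) + 1819) = sqrt(6162 + 1819) = sqrt(7981)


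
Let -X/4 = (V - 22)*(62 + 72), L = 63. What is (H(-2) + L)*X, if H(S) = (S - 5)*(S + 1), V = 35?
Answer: -487760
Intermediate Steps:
H(S) = (1 + S)*(-5 + S) (H(S) = (-5 + S)*(1 + S) = (1 + S)*(-5 + S))
X = -6968 (X = -4*(35 - 22)*(62 + 72) = -52*134 = -4*1742 = -6968)
(H(-2) + L)*X = ((-5 + (-2)**2 - 4*(-2)) + 63)*(-6968) = ((-5 + 4 + 8) + 63)*(-6968) = (7 + 63)*(-6968) = 70*(-6968) = -487760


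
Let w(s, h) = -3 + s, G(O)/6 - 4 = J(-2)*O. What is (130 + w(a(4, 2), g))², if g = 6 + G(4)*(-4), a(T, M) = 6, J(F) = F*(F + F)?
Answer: 17689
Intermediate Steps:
J(F) = 2*F² (J(F) = F*(2*F) = 2*F²)
G(O) = 24 + 48*O (G(O) = 24 + 6*((2*(-2)²)*O) = 24 + 6*((2*4)*O) = 24 + 6*(8*O) = 24 + 48*O)
g = -858 (g = 6 + (24 + 48*4)*(-4) = 6 + (24 + 192)*(-4) = 6 + 216*(-4) = 6 - 864 = -858)
(130 + w(a(4, 2), g))² = (130 + (-3 + 6))² = (130 + 3)² = 133² = 17689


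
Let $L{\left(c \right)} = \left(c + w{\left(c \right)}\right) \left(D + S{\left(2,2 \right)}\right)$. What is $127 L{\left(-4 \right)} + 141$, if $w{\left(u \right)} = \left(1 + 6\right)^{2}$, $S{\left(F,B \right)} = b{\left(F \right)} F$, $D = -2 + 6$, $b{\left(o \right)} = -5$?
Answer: $-34149$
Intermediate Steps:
$D = 4$
$S{\left(F,B \right)} = - 5 F$
$w{\left(u \right)} = 49$ ($w{\left(u \right)} = 7^{2} = 49$)
$L{\left(c \right)} = -294 - 6 c$ ($L{\left(c \right)} = \left(c + 49\right) \left(4 - 10\right) = \left(49 + c\right) \left(4 - 10\right) = \left(49 + c\right) \left(-6\right) = -294 - 6 c$)
$127 L{\left(-4 \right)} + 141 = 127 \left(-294 - -24\right) + 141 = 127 \left(-294 + 24\right) + 141 = 127 \left(-270\right) + 141 = -34290 + 141 = -34149$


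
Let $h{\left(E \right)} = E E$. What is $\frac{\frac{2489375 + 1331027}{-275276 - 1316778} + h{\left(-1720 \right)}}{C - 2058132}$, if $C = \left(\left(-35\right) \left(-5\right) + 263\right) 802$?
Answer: $- \frac{2354964366599}{1358703461112} \approx -1.7332$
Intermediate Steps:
$C = 351276$ ($C = \left(175 + 263\right) 802 = 438 \cdot 802 = 351276$)
$h{\left(E \right)} = E^{2}$
$\frac{\frac{2489375 + 1331027}{-275276 - 1316778} + h{\left(-1720 \right)}}{C - 2058132} = \frac{\frac{2489375 + 1331027}{-275276 - 1316778} + \left(-1720\right)^{2}}{351276 - 2058132} = \frac{\frac{3820402}{-1592054} + 2958400}{-1706856} = \left(3820402 \left(- \frac{1}{1592054}\right) + 2958400\right) \left(- \frac{1}{1706856}\right) = \left(- \frac{1910201}{796027} + 2958400\right) \left(- \frac{1}{1706856}\right) = \frac{2354964366599}{796027} \left(- \frac{1}{1706856}\right) = - \frac{2354964366599}{1358703461112}$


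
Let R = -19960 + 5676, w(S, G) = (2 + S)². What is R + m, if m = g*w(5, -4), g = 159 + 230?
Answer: 4777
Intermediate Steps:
R = -14284
g = 389
m = 19061 (m = 389*(2 + 5)² = 389*7² = 389*49 = 19061)
R + m = -14284 + 19061 = 4777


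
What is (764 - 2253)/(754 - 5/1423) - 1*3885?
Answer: -4170479092/1072937 ≈ -3887.0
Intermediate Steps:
(764 - 2253)/(754 - 5/1423) - 1*3885 = -1489/(754 - 5*1/1423) - 3885 = -1489/(754 - 5/1423) - 3885 = -1489/1072937/1423 - 3885 = -1489*1423/1072937 - 3885 = -2118847/1072937 - 3885 = -4170479092/1072937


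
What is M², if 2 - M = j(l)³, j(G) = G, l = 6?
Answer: 45796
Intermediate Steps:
M = -214 (M = 2 - 1*6³ = 2 - 1*216 = 2 - 216 = -214)
M² = (-214)² = 45796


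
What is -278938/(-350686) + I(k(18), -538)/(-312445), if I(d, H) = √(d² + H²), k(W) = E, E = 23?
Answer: 139469/175343 - √289973/312445 ≈ 0.79368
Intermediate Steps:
k(W) = 23
I(d, H) = √(H² + d²)
-278938/(-350686) + I(k(18), -538)/(-312445) = -278938/(-350686) + √((-538)² + 23²)/(-312445) = -278938*(-1/350686) + √(289444 + 529)*(-1/312445) = 139469/175343 + √289973*(-1/312445) = 139469/175343 - √289973/312445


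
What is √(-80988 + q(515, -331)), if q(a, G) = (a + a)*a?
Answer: √449462 ≈ 670.42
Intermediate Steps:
q(a, G) = 2*a² (q(a, G) = (2*a)*a = 2*a²)
√(-80988 + q(515, -331)) = √(-80988 + 2*515²) = √(-80988 + 2*265225) = √(-80988 + 530450) = √449462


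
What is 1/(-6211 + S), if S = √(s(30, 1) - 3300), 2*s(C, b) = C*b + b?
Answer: -12422/77159611 - I*√13138/77159611 ≈ -0.00016099 - 1.4855e-6*I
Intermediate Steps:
s(C, b) = b/2 + C*b/2 (s(C, b) = (C*b + b)/2 = (b + C*b)/2 = b/2 + C*b/2)
S = I*√13138/2 (S = √((½)*1*(1 + 30) - 3300) = √((½)*1*31 - 3300) = √(31/2 - 3300) = √(-6569/2) = I*√13138/2 ≈ 57.311*I)
1/(-6211 + S) = 1/(-6211 + I*√13138/2)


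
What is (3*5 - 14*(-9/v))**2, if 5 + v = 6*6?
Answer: 349281/961 ≈ 363.46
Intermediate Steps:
v = 31 (v = -5 + 6*6 = -5 + 36 = 31)
(3*5 - 14*(-9/v))**2 = (3*5 - 14/(31/(-9)))**2 = (15 - 14/(31*(-1/9)))**2 = (15 - 14/(-31/9))**2 = (15 - 14*(-9/31))**2 = (15 + 126/31)**2 = (591/31)**2 = 349281/961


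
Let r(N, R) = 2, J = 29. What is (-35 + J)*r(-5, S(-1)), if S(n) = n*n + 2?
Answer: -12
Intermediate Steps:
S(n) = 2 + n**2 (S(n) = n**2 + 2 = 2 + n**2)
(-35 + J)*r(-5, S(-1)) = (-35 + 29)*2 = -6*2 = -12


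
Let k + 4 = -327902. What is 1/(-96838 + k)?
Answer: -1/424744 ≈ -2.3544e-6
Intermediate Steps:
k = -327906 (k = -4 - 327902 = -327906)
1/(-96838 + k) = 1/(-96838 - 327906) = 1/(-424744) = -1/424744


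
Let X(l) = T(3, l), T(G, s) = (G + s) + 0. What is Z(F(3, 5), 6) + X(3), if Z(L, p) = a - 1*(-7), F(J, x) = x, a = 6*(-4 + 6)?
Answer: 25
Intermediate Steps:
a = 12 (a = 6*2 = 12)
T(G, s) = G + s
X(l) = 3 + l
Z(L, p) = 19 (Z(L, p) = 12 - 1*(-7) = 12 + 7 = 19)
Z(F(3, 5), 6) + X(3) = 19 + (3 + 3) = 19 + 6 = 25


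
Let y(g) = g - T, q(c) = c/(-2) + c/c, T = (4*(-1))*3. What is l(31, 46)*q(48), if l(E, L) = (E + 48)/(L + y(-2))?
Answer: -1817/56 ≈ -32.446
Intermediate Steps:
T = -12 (T = -4*3 = -12)
q(c) = 1 - c/2 (q(c) = c*(-½) + 1 = -c/2 + 1 = 1 - c/2)
y(g) = 12 + g (y(g) = g - 1*(-12) = g + 12 = 12 + g)
l(E, L) = (48 + E)/(10 + L) (l(E, L) = (E + 48)/(L + (12 - 2)) = (48 + E)/(L + 10) = (48 + E)/(10 + L))
l(31, 46)*q(48) = ((48 + 31)/(10 + 46))*(1 - ½*48) = (79/56)*(1 - 24) = ((1/56)*79)*(-23) = (79/56)*(-23) = -1817/56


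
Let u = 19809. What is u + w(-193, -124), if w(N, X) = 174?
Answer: 19983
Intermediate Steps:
u + w(-193, -124) = 19809 + 174 = 19983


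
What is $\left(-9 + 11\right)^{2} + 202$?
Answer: $206$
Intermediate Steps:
$\left(-9 + 11\right)^{2} + 202 = 2^{2} + 202 = 4 + 202 = 206$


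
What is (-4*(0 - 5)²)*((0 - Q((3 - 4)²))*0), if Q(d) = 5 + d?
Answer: 0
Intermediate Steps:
(-4*(0 - 5)²)*((0 - Q((3 - 4)²))*0) = (-4*(0 - 5)²)*((0 - (5 + (3 - 4)²))*0) = (-4*(-5)²)*((0 - (5 + (-1)²))*0) = (-4*25)*((0 - (5 + 1))*0) = -100*(0 - 1*6)*0 = -100*(0 - 6)*0 = -(-600)*0 = -100*0 = 0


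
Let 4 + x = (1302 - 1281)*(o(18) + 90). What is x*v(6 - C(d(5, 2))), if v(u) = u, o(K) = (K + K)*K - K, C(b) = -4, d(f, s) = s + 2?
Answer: 151160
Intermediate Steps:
d(f, s) = 2 + s
o(K) = -K + 2*K² (o(K) = (2*K)*K - K = 2*K² - K = -K + 2*K²)
x = 15116 (x = -4 + (1302 - 1281)*(18*(-1 + 2*18) + 90) = -4 + 21*(18*(-1 + 36) + 90) = -4 + 21*(18*35 + 90) = -4 + 21*(630 + 90) = -4 + 21*720 = -4 + 15120 = 15116)
x*v(6 - C(d(5, 2))) = 15116*(6 - 1*(-4)) = 15116*(6 + 4) = 15116*10 = 151160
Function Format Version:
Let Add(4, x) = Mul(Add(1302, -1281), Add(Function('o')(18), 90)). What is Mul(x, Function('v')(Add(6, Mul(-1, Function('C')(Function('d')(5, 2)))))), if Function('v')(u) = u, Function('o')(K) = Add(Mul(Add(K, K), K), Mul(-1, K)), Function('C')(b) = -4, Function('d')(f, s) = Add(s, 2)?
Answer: 151160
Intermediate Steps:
Function('d')(f, s) = Add(2, s)
Function('o')(K) = Add(Mul(-1, K), Mul(2, Pow(K, 2))) (Function('o')(K) = Add(Mul(Mul(2, K), K), Mul(-1, K)) = Add(Mul(2, Pow(K, 2)), Mul(-1, K)) = Add(Mul(-1, K), Mul(2, Pow(K, 2))))
x = 15116 (x = Add(-4, Mul(Add(1302, -1281), Add(Mul(18, Add(-1, Mul(2, 18))), 90))) = Add(-4, Mul(21, Add(Mul(18, Add(-1, 36)), 90))) = Add(-4, Mul(21, Add(Mul(18, 35), 90))) = Add(-4, Mul(21, Add(630, 90))) = Add(-4, Mul(21, 720)) = Add(-4, 15120) = 15116)
Mul(x, Function('v')(Add(6, Mul(-1, Function('C')(Function('d')(5, 2)))))) = Mul(15116, Add(6, Mul(-1, -4))) = Mul(15116, Add(6, 4)) = Mul(15116, 10) = 151160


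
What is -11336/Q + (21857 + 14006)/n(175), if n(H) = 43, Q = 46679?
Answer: 1673561529/2007197 ≈ 833.78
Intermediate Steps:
-11336/Q + (21857 + 14006)/n(175) = -11336/46679 + (21857 + 14006)/43 = -11336*1/46679 + 35863*(1/43) = -11336/46679 + 35863/43 = 1673561529/2007197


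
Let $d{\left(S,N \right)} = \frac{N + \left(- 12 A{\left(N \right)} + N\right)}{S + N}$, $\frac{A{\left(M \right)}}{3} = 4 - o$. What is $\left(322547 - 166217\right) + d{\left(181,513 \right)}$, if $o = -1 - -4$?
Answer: $\frac{54247005}{347} \approx 1.5633 \cdot 10^{5}$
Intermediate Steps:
$o = 3$ ($o = -1 + 4 = 3$)
$A{\left(M \right)} = 3$ ($A{\left(M \right)} = 3 \left(4 - 3\right) = 3 \cdot 1 = 3$)
$d{\left(S,N \right)} = \frac{-36 + 2 N}{N + S}$ ($d{\left(S,N \right)} = \frac{N + \left(\left(-12\right) 3 + N\right)}{S + N} = \frac{N + \left(-36 + N\right)}{N + S} = \frac{-36 + 2 N}{N + S}$)
$\left(322547 - 166217\right) + d{\left(181,513 \right)} = \left(322547 - 166217\right) + \frac{2 \left(-18 + 513\right)}{513 + 181} = 156330 + 2 \cdot \frac{1}{694} \cdot 495 = 156330 + \frac{495}{347} = \frac{54247005}{347}$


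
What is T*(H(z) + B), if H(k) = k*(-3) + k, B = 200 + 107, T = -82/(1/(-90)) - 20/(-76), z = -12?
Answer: 46414475/19 ≈ 2.4429e+6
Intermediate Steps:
T = 140225/19 (T = -82/(-1/90) - 20*(-1/76) = -82*(-90) + 5/19 = 7380 + 5/19 = 140225/19 ≈ 7380.3)
B = 307
H(k) = -2*k (H(k) = -3*k + k = -2*k)
T*(H(z) + B) = 140225*(-2*(-12) + 307)/19 = 140225*(24 + 307)/19 = (140225/19)*331 = 46414475/19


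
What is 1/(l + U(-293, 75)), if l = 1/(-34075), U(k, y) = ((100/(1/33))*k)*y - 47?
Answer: -34075/2471035414026 ≈ -1.3790e-8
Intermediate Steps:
U(k, y) = -47 + 3300*k*y (U(k, y) = ((100/(1/33))*k)*y - 47 = ((100*33)*k)*y - 47 = (3300*k)*y - 47 = 3300*k*y - 47 = -47 + 3300*k*y)
l = -1/34075 ≈ -2.9347e-5
1/(l + U(-293, 75)) = 1/(-1/34075 + (-47 + 3300*(-293)*75)) = 1/(-1/34075 + (-47 - 72517500)) = 1/(-1/34075 - 72517547) = 1/(-2471035414026/34075) = -34075/2471035414026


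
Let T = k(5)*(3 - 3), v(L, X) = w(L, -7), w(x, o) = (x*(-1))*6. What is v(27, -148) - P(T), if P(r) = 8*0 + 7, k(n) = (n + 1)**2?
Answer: -169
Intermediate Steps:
w(x, o) = -6*x (w(x, o) = -x*6 = -6*x)
v(L, X) = -6*L
k(n) = (1 + n)**2
T = 0 (T = (1 + 5)**2*(3 - 3) = 6**2*0 = 36*0 = 0)
P(r) = 7 (P(r) = 0 + 7 = 7)
v(27, -148) - P(T) = -6*27 - 1*7 = -162 - 7 = -169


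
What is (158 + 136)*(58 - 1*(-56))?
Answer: 33516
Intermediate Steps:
(158 + 136)*(58 - 1*(-56)) = 294*(58 + 56) = 294*114 = 33516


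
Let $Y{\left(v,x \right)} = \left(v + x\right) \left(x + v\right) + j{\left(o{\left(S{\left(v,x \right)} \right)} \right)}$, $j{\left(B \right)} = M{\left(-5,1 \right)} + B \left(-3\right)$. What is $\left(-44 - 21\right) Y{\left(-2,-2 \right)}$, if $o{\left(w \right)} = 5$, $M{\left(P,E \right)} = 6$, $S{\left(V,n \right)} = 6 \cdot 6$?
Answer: $-455$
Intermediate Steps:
$S{\left(V,n \right)} = 36$
$j{\left(B \right)} = 6 - 3 B$ ($j{\left(B \right)} = 6 + B \left(-3\right) = 6 - 3 B$)
$Y{\left(v,x \right)} = -9 + \left(v + x\right)^{2}$ ($Y{\left(v,x \right)} = \left(v + x\right) \left(x + v\right) + \left(6 - 15\right) = \left(v + x\right) \left(v + x\right) + \left(6 - 15\right) = \left(v + x\right)^{2} - 9 = -9 + \left(v + x\right)^{2}$)
$\left(-44 - 21\right) Y{\left(-2,-2 \right)} = \left(-44 - 21\right) \left(-9 + \left(-2 - 2\right)^{2}\right) = - 65 \left(-9 + \left(-4\right)^{2}\right) = - 65 \left(-9 + 16\right) = \left(-65\right) 7 = -455$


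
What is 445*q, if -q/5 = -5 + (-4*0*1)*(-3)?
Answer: 11125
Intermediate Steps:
q = 25 (q = -5*(-5 + (-4*0*1)*(-3)) = -5*(-5 + (0*1)*(-3)) = -5*(-5 + 0*(-3)) = -5*(-5 + 0) = -5*(-5) = 25)
445*q = 445*25 = 11125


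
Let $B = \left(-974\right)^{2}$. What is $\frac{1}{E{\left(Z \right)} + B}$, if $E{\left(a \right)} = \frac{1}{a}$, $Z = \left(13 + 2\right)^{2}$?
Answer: $\frac{225}{213452101} \approx 1.0541 \cdot 10^{-6}$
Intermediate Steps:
$Z = 225$ ($Z = 15^{2} = 225$)
$B = 948676$
$\frac{1}{E{\left(Z \right)} + B} = \frac{1}{\frac{1}{225} + 948676} = \frac{1}{\frac{213452101}{225}} = \frac{225}{213452101}$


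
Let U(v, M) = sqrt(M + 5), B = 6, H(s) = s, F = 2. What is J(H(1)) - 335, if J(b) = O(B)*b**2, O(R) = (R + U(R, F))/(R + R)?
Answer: -669/2 + sqrt(7)/12 ≈ -334.28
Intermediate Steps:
U(v, M) = sqrt(5 + M)
O(R) = (R + sqrt(7))/(2*R) (O(R) = (R + sqrt(5 + 2))/(R + R) = (R + sqrt(7))/((2*R)) = (R + sqrt(7))*(1/(2*R)) = (R + sqrt(7))/(2*R))
J(b) = b**2*(1/2 + sqrt(7)/12) (J(b) = ((1/2)*(6 + sqrt(7))/6)*b**2 = ((1/2)*(1/6)*(6 + sqrt(7)))*b**2 = (1/2 + sqrt(7)/12)*b**2 = b**2*(1/2 + sqrt(7)/12))
J(H(1)) - 335 = (1/12)*1**2*(6 + sqrt(7)) - 335 = (1/12)*1*(6 + sqrt(7)) - 335 = (1/2 + sqrt(7)/12) - 335 = -669/2 + sqrt(7)/12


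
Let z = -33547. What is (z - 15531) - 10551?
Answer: -59629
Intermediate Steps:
(z - 15531) - 10551 = (-33547 - 15531) - 10551 = -49078 - 10551 = -59629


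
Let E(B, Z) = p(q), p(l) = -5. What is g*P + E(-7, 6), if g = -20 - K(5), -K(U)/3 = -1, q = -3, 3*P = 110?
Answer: -2545/3 ≈ -848.33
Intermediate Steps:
P = 110/3 (P = (⅓)*110 = 110/3 ≈ 36.667)
E(B, Z) = -5
K(U) = 3 (K(U) = -3*(-1) = 3)
g = -23 (g = -20 - 1*3 = -20 - 3 = -23)
g*P + E(-7, 6) = -23*110/3 - 5 = -2530/3 - 5 = -2545/3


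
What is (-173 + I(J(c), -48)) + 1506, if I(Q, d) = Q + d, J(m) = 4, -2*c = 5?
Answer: 1289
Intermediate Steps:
c = -5/2 (c = -1/2*5 = -5/2 ≈ -2.5000)
(-173 + I(J(c), -48)) + 1506 = (-173 + (4 - 48)) + 1506 = (-173 - 44) + 1506 = -217 + 1506 = 1289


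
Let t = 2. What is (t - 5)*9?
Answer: -27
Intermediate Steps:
(t - 5)*9 = (2 - 5)*9 = -3*9 = -27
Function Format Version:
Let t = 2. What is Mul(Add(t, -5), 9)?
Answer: -27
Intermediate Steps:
Mul(Add(t, -5), 9) = Mul(Add(2, -5), 9) = Mul(-3, 9) = -27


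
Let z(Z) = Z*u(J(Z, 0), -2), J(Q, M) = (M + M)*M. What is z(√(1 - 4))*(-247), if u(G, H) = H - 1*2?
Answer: 988*I*√3 ≈ 1711.3*I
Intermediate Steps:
J(Q, M) = 2*M² (J(Q, M) = (2*M)*M = 2*M²)
u(G, H) = -2 + H (u(G, H) = H - 2 = -2 + H)
z(Z) = -4*Z (z(Z) = Z*(-2 - 2) = Z*(-4) = -4*Z)
z(√(1 - 4))*(-247) = -4*√(1 - 4)*(-247) = -4*I*√3*(-247) = 988*I*√3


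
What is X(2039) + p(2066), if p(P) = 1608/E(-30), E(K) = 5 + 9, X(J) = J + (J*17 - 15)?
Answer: 257613/7 ≈ 36802.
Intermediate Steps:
X(J) = -15 + 18*J (X(J) = J + (17*J - 15) = J + (-15 + 17*J) = -15 + 18*J)
E(K) = 14
p(P) = 804/7 (p(P) = 1608/14 = 1608*(1/14) = 804/7)
X(2039) + p(2066) = (-15 + 18*2039) + 804/7 = (-15 + 36702) + 804/7 = 36687 + 804/7 = 257613/7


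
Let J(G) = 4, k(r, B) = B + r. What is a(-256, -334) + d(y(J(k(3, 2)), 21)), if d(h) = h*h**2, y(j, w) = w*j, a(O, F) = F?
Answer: 592370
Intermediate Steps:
y(j, w) = j*w
d(h) = h**3
a(-256, -334) + d(y(J(k(3, 2)), 21)) = -334 + (4*21)**3 = -334 + 84**3 = -334 + 592704 = 592370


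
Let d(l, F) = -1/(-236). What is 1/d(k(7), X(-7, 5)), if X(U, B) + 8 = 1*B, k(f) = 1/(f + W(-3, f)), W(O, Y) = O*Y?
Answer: 236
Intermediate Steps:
k(f) = -1/(2*f) (k(f) = 1/(f - 3*f) = 1/(-2*f) = -1/(2*f))
X(U, B) = -8 + B (X(U, B) = -8 + 1*B = -8 + B)
d(l, F) = 1/236 (d(l, F) = -1*(-1/236) = 1/236)
1/d(k(7), X(-7, 5)) = 1/(1/236) = 236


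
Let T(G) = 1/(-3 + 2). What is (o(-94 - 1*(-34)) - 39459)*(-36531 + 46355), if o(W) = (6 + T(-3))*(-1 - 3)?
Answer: -387841696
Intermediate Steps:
T(G) = -1 (T(G) = 1/(-1) = -1)
o(W) = -20 (o(W) = (6 - 1)*(-1 - 3) = 5*(-4) = -20)
(o(-94 - 1*(-34)) - 39459)*(-36531 + 46355) = (-20 - 39459)*(-36531 + 46355) = -39479*9824 = -387841696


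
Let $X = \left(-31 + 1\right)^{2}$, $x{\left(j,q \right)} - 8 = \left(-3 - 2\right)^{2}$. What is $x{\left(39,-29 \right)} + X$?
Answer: $933$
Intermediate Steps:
$x{\left(j,q \right)} = 33$ ($x{\left(j,q \right)} = 8 + \left(-3 - 2\right)^{2} = 8 + \left(-5\right)^{2} = 8 + 25 = 33$)
$X = 900$ ($X = \left(-30\right)^{2} = 900$)
$x{\left(39,-29 \right)} + X = 33 + 900 = 933$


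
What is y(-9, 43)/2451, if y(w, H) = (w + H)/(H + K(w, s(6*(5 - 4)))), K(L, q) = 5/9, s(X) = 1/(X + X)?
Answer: 51/160132 ≈ 0.00031849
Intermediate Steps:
s(X) = 1/(2*X)
K(L, q) = 5/9 (K(L, q) = 5*(1/9) = 5/9)
y(w, H) = (H + w)/(5/9 + H) (y(w, H) = (w + H)/(H + 5/9) = (H + w)/(5/9 + H))
y(-9, 43)/2451 = (9*(43 - 9)/(5 + 9*43))/2451 = (9*34/(5 + 387))*(1/2451) = (9*34/392)*(1/2451) = (9*(1/392)*34)*(1/2451) = (153/196)*(1/2451) = 51/160132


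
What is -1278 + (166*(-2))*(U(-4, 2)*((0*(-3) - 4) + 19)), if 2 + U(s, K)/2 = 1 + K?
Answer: -11238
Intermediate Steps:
U(s, K) = -2 + 2*K (U(s, K) = -4 + 2*(1 + K) = -4 + (2 + 2*K) = -2 + 2*K)
-1278 + (166*(-2))*(U(-4, 2)*((0*(-3) - 4) + 19)) = -1278 + (166*(-2))*((-2 + 2*2)*((0*(-3) - 4) + 19)) = -1278 - 332*(-2 + 4)*((0 - 4) + 19) = -1278 - 664*(-4 + 19) = -1278 - 664*15 = -1278 - 332*30 = -1278 - 9960 = -11238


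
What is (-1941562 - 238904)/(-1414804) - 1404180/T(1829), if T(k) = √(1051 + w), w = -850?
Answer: 1090233/707402 - 468060*√201/67 ≈ -99042.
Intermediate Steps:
T(k) = √201 (T(k) = √(1051 - 850) = √201)
(-1941562 - 238904)/(-1414804) - 1404180/T(1829) = (-1941562 - 238904)/(-1414804) - 1404180*√201/201 = -2180466*(-1/1414804) - 468060*√201/67 = 1090233/707402 - 468060*√201/67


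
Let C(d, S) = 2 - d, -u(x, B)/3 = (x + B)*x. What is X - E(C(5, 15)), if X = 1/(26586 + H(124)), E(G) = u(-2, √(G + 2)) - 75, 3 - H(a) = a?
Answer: 2302456/26465 - 6*I ≈ 87.0 - 6.0*I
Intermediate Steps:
u(x, B) = -3*x*(B + x) (u(x, B) = -3*(x + B)*x = -3*(B + x)*x = -3*x*(B + x))
H(a) = 3 - a
E(G) = -87 + 6*√(2 + G) (E(G) = -3*(-2)*(√(G + 2) - 2) - 75 = -3*(-2)*(√(2 + G) - 2) - 75 = -3*(-2)*(-2 + √(2 + G)) - 75 = (-12 + 6*√(2 + G)) - 75 = -87 + 6*√(2 + G))
X = 1/26465 (X = 1/(26586 + (3 - 1*124)) = 1/(26586 + (3 - 124)) = 1/(26586 - 121) = 1/26465 ≈ 3.7786e-5)
X - E(C(5, 15)) = 1/26465 - (-87 + 6*√(2 + (2 - 1*5))) = 1/26465 - (-87 + 6*√(2 + (2 - 5))) = 1/26465 - (-87 + 6*√(2 - 3)) = 1/26465 - (-87 + 6*√(-1)) = 1/26465 - (-87 + 6*I) = 1/26465 + (87 - 6*I) = 2302456/26465 - 6*I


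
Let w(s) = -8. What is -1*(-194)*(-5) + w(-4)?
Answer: -978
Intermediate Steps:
-1*(-194)*(-5) + w(-4) = -1*(-194)*(-5) - 8 = 194*(-5) - 8 = -970 - 8 = -978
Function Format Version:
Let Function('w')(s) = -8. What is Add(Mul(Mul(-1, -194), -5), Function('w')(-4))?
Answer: -978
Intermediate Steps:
Add(Mul(Mul(-1, -194), -5), Function('w')(-4)) = Add(Mul(Mul(-1, -194), -5), -8) = Add(Mul(194, -5), -8) = Add(-970, -8) = -978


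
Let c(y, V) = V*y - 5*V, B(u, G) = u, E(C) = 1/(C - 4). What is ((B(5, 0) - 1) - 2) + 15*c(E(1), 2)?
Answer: -158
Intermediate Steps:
E(C) = 1/(-4 + C)
c(y, V) = -5*V + V*y
((B(5, 0) - 1) - 2) + 15*c(E(1), 2) = ((5 - 1) - 2) + 15*(2*(-5 + 1/(-4 + 1))) = (4 - 2) + 15*(2*(-5 + 1/(-3))) = 2 + 15*(2*(-5 - 1/3)) = 2 + 15*(2*(-16/3)) = 2 + 15*(-32/3) = 2 - 160 = -158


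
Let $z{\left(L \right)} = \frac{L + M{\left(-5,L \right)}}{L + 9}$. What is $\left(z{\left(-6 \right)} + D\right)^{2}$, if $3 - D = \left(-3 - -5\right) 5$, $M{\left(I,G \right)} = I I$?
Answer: $\frac{4}{9} \approx 0.44444$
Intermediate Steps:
$M{\left(I,G \right)} = I^{2}$
$D = -7$ ($D = 3 - \left(-3 - -5\right) 5 = 3 - \left(-3 + 5\right) 5 = 3 - 2 \cdot 5 = 3 - 10 = -7$)
$z{\left(L \right)} = \frac{25 + L}{9 + L}$ ($z{\left(L \right)} = \frac{L + \left(-5\right)^{2}}{L + 9} = \frac{L + 25}{9 + L} = \frac{25 + L}{9 + L}$)
$\left(z{\left(-6 \right)} + D\right)^{2} = \left(\frac{25 - 6}{9 - 6} - 7\right)^{2} = \left(\frac{1}{3} \cdot 19 - 7\right)^{2} = \left(\frac{19}{3} - 7\right)^{2} = \left(- \frac{2}{3}\right)^{2} = \frac{4}{9}$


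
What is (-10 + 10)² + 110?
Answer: 110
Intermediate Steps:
(-10 + 10)² + 110 = 0² + 110 = 0 + 110 = 110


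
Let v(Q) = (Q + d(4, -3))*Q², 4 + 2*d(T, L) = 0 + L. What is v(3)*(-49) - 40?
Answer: 361/2 ≈ 180.50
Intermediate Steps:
d(T, L) = -2 + L/2 (d(T, L) = -2 + (0 + L)/2 = -2 + L/2)
v(Q) = Q²*(-7/2 + Q) (v(Q) = (Q + (-2 + (½)*(-3)))*Q² = (Q + (-2 - 3/2))*Q² = (Q - 7/2)*Q² = (-7/2 + Q)*Q² = Q²*(-7/2 + Q))
v(3)*(-49) - 40 = (3²*(-7/2 + 3))*(-49) - 40 = (9*(-½))*(-49) - 40 = -9/2*(-49) - 40 = 441/2 - 40 = 361/2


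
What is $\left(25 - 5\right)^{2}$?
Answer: $400$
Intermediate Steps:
$\left(25 - 5\right)^{2} = 20^{2} = 400$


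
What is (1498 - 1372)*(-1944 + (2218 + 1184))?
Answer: 183708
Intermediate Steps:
(1498 - 1372)*(-1944 + (2218 + 1184)) = 126*(-1944 + 3402) = 126*1458 = 183708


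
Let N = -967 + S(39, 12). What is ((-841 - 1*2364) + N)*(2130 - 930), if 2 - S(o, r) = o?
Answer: -5050800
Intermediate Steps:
S(o, r) = 2 - o
N = -1004 (N = -967 + (2 - 1*39) = -967 + (2 - 39) = -967 - 37 = -1004)
((-841 - 1*2364) + N)*(2130 - 930) = ((-841 - 1*2364) - 1004)*(2130 - 930) = ((-841 - 2364) - 1004)*1200 = (-3205 - 1004)*1200 = -4209*1200 = -5050800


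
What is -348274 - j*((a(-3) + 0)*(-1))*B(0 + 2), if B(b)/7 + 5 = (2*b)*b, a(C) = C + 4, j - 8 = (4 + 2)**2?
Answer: -347350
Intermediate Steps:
j = 44 (j = 8 + (4 + 2)**2 = 8 + 6**2 = 8 + 36 = 44)
a(C) = 4 + C
B(b) = -35 + 14*b**2 (B(b) = -35 + 7*((2*b)*b) = -35 + 7*(2*b**2) = -35 + 14*b**2)
-348274 - j*((a(-3) + 0)*(-1))*B(0 + 2) = -348274 - 44*(((4 - 3) + 0)*(-1))*(-35 + 14*(0 + 2)**2) = -348274 - 44*((1 + 0)*(-1))*(-35 + 14*2**2) = -348274 - 44*(1*(-1))*(-35 + 14*4) = -348274 - 44*(-1)*(-35 + 56) = -348274 - (-44)*21 = -348274 - 1*(-924) = -348274 + 924 = -347350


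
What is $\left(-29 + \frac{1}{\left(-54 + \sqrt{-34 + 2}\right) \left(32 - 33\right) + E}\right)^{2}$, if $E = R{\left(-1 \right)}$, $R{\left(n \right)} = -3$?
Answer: $\frac{4 \left(85724 \sqrt{2} + 539393 i\right)}{408 \sqrt{2} + 2569 i} \approx 839.88 - 0.12453 i$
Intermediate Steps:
$E = -3$
$\left(-29 + \frac{1}{\left(-54 + \sqrt{-34 + 2}\right) \left(32 - 33\right) + E}\right)^{2} = \left(-29 + \frac{1}{\left(-54 + \sqrt{-34 + 2}\right) \left(32 - 33\right) - 3}\right)^{2} = \left(-29 + \frac{1}{\left(-54 + \sqrt{-32}\right) \left(-1\right) - 3}\right)^{2} = \left(-29 + \frac{1}{\left(-54 + 4 i \sqrt{2}\right) \left(-1\right) - 3}\right)^{2} = \left(-29 + \frac{1}{\left(54 - 4 i \sqrt{2}\right) - 3}\right)^{2} = \left(-29 + \frac{1}{51 - 4 i \sqrt{2}}\right)^{2}$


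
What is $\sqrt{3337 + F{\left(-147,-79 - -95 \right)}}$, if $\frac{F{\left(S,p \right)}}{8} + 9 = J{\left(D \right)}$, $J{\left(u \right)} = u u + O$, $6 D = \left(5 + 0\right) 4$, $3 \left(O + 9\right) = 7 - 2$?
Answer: $\frac{\sqrt{29657}}{3} \approx 57.404$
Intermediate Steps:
$O = - \frac{22}{3}$ ($O = -9 + \frac{7 - 2}{3} = -9 + \frac{1}{3} \cdot 5 = -9 + \frac{5}{3} = - \frac{22}{3} \approx -7.3333$)
$D = \frac{10}{3}$ ($D = \frac{\left(5 + 0\right) 4}{6} = \frac{5 \cdot 4}{6} = \frac{1}{6} \cdot 20 = \frac{10}{3} \approx 3.3333$)
$J{\left(u \right)} = - \frac{22}{3} + u^{2}$ ($J{\left(u \right)} = u u - \frac{22}{3} = u^{2} - \frac{22}{3} = - \frac{22}{3} + u^{2}$)
$F{\left(S,p \right)} = - \frac{376}{9}$ ($F{\left(S,p \right)} = -72 + 8 \left(- \frac{22}{3} + \left(\frac{10}{3}\right)^{2}\right) = -72 + 8 \left(- \frac{22}{3} + \frac{100}{9}\right) = -72 + 8 \cdot \frac{34}{9} = -72 + \frac{272}{9} = - \frac{376}{9}$)
$\sqrt{3337 + F{\left(-147,-79 - -95 \right)}} = \sqrt{3337 - \frac{376}{9}} = \sqrt{\frac{29657}{9}} = \frac{\sqrt{29657}}{3}$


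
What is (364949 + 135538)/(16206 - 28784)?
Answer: -500487/12578 ≈ -39.791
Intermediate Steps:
(364949 + 135538)/(16206 - 28784) = 500487/(-12578) = 500487*(-1/12578) = -500487/12578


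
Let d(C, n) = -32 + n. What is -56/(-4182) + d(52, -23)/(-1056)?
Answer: 4381/66912 ≈ 0.065474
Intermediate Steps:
-56/(-4182) + d(52, -23)/(-1056) = -56/(-4182) + (-32 - 23)/(-1056) = -56*(-1/4182) - 55*(-1/1056) = 28/2091 + 5/96 = 4381/66912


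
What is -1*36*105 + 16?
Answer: -3764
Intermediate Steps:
-1*36*105 + 16 = -36*105 + 16 = -3780 + 16 = -3764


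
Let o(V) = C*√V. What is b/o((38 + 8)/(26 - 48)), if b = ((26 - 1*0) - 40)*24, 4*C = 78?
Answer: 224*I*√253/299 ≈ 11.916*I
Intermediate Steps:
C = 39/2 (C = (¼)*78 = 39/2 ≈ 19.500)
b = -336 (b = ((26 + 0) - 40)*24 = (26 - 40)*24 = -14*24 = -336)
o(V) = 39*√V/2
b/o((38 + 8)/(26 - 48)) = -336*(-2*I*√22/(39*√(38 + 8))) = -336*(-2*I*√253/897) = -(-224)*I*√253/299 = 224*I*√253/299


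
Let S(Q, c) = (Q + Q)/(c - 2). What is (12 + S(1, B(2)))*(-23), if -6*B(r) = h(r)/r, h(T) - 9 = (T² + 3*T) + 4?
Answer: -12420/47 ≈ -264.26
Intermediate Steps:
h(T) = 13 + T² + 3*T (h(T) = 9 + ((T² + 3*T) + 4) = 9 + (4 + T² + 3*T) = 13 + T² + 3*T)
B(r) = -(13 + r² + 3*r)/(6*r)
S(Q, c) = 2*Q/(-2 + c) (S(Q, c) = (2*Q)/(-2 + c) = 2*Q/(-2 + c))
(12 + S(1, B(2)))*(-23) = (12 + 2*1/(-2 + (⅙)*(-13 - 1*2² - 3*2)/2))*(-23) = (12 + 2*1/(-2 + (⅙)*(½)*(-13 - 1*4 - 6)))*(-23) = (12 + 2*1/(-2 + (⅙)*(½)*(-13 - 4 - 6)))*(-23) = (12 + 2*1/(-2 + (⅙)*(½)*(-23)))*(-23) = (12 + 2*1/(-2 - 23/12))*(-23) = (12 + 2*1/(-47/12))*(-23) = (12 + 2*1*(-12/47))*(-23) = (12 - 24/47)*(-23) = (540/47)*(-23) = -12420/47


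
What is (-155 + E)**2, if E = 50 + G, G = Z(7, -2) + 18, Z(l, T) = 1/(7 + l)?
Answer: 1481089/196 ≈ 7556.6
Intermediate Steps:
G = 253/14 (G = 1/(7 + 7) + 18 = 1/14 + 18 = 253/14 ≈ 18.071)
E = 953/14 (E = 50 + 253/14 = 953/14 ≈ 68.071)
(-155 + E)**2 = (-155 + 953/14)**2 = (-1217/14)**2 = 1481089/196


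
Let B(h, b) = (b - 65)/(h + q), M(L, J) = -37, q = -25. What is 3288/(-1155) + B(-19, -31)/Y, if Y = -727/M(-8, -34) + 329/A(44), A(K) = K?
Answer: -47032936/17001985 ≈ -2.7663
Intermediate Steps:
B(h, b) = (-65 + b)/(-25 + h) (B(h, b) = (b - 65)/(h - 25) = (-65 + b)/(-25 + h))
Y = 44161/1628 (Y = -727/(-37) + 329/44 = -727*(-1/37) + 329*(1/44) = 727/37 + 329/44 = 44161/1628 ≈ 27.126)
3288/(-1155) + B(-19, -31)/Y = 3288/(-1155) + ((-65 - 31)/(-25 - 19))/(44161/1628) = 3288*(-1/1155) + (-96/(-44))*(1628/44161) = -1096/385 - 1/44*(-96)*(1628/44161) = -1096/385 + (24/11)*(1628/44161) = -1096/385 + 3552/44161 = -47032936/17001985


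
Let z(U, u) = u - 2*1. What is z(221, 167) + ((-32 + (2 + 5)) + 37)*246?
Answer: 3117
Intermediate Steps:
z(U, u) = -2 + u (z(U, u) = u - 2 = -2 + u)
z(221, 167) + ((-32 + (2 + 5)) + 37)*246 = (-2 + 167) + ((-32 + (2 + 5)) + 37)*246 = 165 + ((-32 + 7) + 37)*246 = 165 + (-25 + 37)*246 = 165 + 12*246 = 165 + 2952 = 3117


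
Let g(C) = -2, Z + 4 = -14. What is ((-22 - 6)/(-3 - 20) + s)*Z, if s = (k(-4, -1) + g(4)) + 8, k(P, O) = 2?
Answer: -3816/23 ≈ -165.91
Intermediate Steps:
Z = -18 (Z = -4 - 14 = -18)
s = 8 (s = (2 - 2) + 8 = 0 + 8 = 8)
((-22 - 6)/(-3 - 20) + s)*Z = ((-22 - 6)/(-3 - 20) + 8)*(-18) = (-28/(-23) + 8)*(-18) = (-28*(-1/23) + 8)*(-18) = (28/23 + 8)*(-18) = (212/23)*(-18) = -3816/23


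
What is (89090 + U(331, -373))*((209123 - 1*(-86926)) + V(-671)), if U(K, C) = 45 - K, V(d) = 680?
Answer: 26350722116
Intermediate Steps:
(89090 + U(331, -373))*((209123 - 1*(-86926)) + V(-671)) = (89090 + (45 - 1*331))*((209123 - 1*(-86926)) + 680) = (89090 + (45 - 331))*((209123 + 86926) + 680) = (89090 - 286)*(296049 + 680) = 88804*296729 = 26350722116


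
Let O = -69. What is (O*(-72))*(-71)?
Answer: -352728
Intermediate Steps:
(O*(-72))*(-71) = -69*(-72)*(-71) = 4968*(-71) = -352728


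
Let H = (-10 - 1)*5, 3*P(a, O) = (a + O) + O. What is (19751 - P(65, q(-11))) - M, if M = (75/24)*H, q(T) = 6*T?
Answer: 478685/24 ≈ 19945.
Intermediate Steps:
P(a, O) = a/3 + 2*O/3 (P(a, O) = ((a + O) + O)/3 = ((O + a) + O)/3 = (a + 2*O)/3 = a/3 + 2*O/3)
H = -55 (H = -11*5 = -55)
M = -1375/8 (M = (75/24)*(-55) = (75*(1/24))*(-55) = (25/8)*(-55) = -1375/8 ≈ -171.88)
(19751 - P(65, q(-11))) - M = (19751 - ((1/3)*65 + 2*(6*(-11))/3)) - 1*(-1375/8) = (19751 - (65/3 + (2/3)*(-66))) + 1375/8 = (19751 - (65/3 - 44)) + 1375/8 = (19751 - 1*(-67/3)) + 1375/8 = (19751 + 67/3) + 1375/8 = 59320/3 + 1375/8 = 478685/24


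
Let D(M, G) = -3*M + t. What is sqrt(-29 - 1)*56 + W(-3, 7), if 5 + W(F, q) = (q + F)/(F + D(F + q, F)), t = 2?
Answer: -69/13 + 56*I*sqrt(30) ≈ -5.3077 + 306.72*I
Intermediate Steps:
D(M, G) = 2 - 3*M (D(M, G) = -3*M + 2 = 2 - 3*M)
W(F, q) = -5 + (F + q)/(2 - 3*q - 2*F) (W(F, q) = -5 + (q + F)/(F + (2 - 3*(F + q))) = -5 + (F + q)/(F + (2 + (-3*F - 3*q))) = -5 + (F + q)/(F + (2 - 3*F - 3*q)) = -5 + (F + q)/(2 - 3*q - 2*F))
sqrt(-29 - 1)*56 + W(-3, 7) = sqrt(-29 - 1)*56 + (-10 + 11*(-3) + 16*7)/(2 - 3*7 - 2*(-3)) = sqrt(-30)*56 + (-10 - 33 + 112)/(2 - 21 + 6) = (I*sqrt(30))*56 + 69/(-13) = 56*I*sqrt(30) - 1/13*69 = 56*I*sqrt(30) - 69/13 = -69/13 + 56*I*sqrt(30)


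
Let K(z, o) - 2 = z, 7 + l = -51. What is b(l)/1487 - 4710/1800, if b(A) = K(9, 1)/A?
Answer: -6770641/2587380 ≈ -2.6168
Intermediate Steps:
l = -58 (l = -7 - 51 = -58)
K(z, o) = 2 + z
b(A) = 11/A (b(A) = (2 + 9)/A = 11/A)
b(l)/1487 - 4710/1800 = (11/(-58))/1487 - 4710/1800 = (11*(-1/58))*(1/1487) - 4710*1/1800 = -11/58*1/1487 - 157/60 = -11/86246 - 157/60 = -6770641/2587380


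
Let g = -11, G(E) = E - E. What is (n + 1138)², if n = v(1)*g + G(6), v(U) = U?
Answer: 1270129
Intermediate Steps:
G(E) = 0
n = -11 (n = 1*(-11) + 0 = -11 + 0 = -11)
(n + 1138)² = (-11 + 1138)² = 1127² = 1270129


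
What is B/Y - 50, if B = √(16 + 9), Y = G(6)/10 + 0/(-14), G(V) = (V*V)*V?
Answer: -5375/108 ≈ -49.768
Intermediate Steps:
G(V) = V³ (G(V) = V²*V = V³)
Y = 108/5 (Y = 6³/10 + 0/(-14) = 216*(⅒) + 0*(-1/14) = 108/5 + 0 = 108/5 ≈ 21.600)
B = 5 (B = √25 = 5)
B/Y - 50 = 5/(108/5) - 50 = 5*(5/108) - 50 = 25/108 - 50 = -5375/108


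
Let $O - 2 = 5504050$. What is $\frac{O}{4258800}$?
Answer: $\frac{458671}{354900} \approx 1.2924$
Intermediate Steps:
$O = 5504052$ ($O = 2 + 5504050 = 5504052$)
$\frac{O}{4258800} = \frac{5504052}{4258800} = 5504052 \cdot \frac{1}{4258800} = \frac{458671}{354900}$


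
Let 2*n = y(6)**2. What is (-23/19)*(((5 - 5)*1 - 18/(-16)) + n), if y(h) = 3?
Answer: -1035/152 ≈ -6.8092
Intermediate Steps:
n = 9/2 (n = (1/2)*3**2 = (1/2)*9 = 9/2 ≈ 4.5000)
(-23/19)*(((5 - 5)*1 - 18/(-16)) + n) = (-23/19)*(((5 - 5)*1 - 18/(-16)) + 9/2) = (-23*1/19)*((0*1 - 18*(-1)/16) + 9/2) = -23*((0 - 1*(-9/8)) + 9/2)/19 = -23*((0 + 9/8) + 9/2)/19 = -23*(9/8 + 9/2)/19 = -23/19*45/8 = -1035/152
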